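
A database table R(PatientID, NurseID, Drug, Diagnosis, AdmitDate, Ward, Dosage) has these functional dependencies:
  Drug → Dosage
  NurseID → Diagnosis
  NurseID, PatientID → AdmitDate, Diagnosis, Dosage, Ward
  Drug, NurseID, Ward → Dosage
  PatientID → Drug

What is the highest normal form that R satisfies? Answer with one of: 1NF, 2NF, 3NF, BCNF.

Candidate key: {NurseID, PatientID}. Prime attributes: {NurseID, PatientID}.
Drug → Dosage breaks BCNF: {Drug}⁺ = {Dosage, Drug}, so {Drug} is not a superkey.
Because {Dosage} is non-prime and the left side of Drug → Dosage is not a superkey, the relation is not in 3NF.
{NurseID} is a proper subset of the key {NurseID, PatientID}, and {NurseID}⁺ contains the non-prime attribute {Diagnosis} — a partial dependency, so 2NF is violated.

1NF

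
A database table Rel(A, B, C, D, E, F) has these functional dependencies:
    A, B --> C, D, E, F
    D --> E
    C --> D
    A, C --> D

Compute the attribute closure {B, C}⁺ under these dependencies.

{B, C, D, E}

Start with {B, C}.
C --> D applies; add {D} → now {B, C, D}.
D --> E applies; add {E} → now {B, C, D, E}.
No further FD applies.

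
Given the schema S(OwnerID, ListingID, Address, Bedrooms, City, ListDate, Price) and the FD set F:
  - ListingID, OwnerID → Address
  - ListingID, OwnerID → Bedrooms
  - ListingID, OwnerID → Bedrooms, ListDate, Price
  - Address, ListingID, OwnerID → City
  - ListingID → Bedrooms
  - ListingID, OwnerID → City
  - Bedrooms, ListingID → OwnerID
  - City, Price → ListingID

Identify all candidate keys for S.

{City, Price}, {ListingID}

{ListingID}⁺ = {Address, Bedrooms, City, ListDate, ListingID, OwnerID, Price} — all of the relation — so {ListingID} is a candidate key.
{City, Price}⁺ = {Address, Bedrooms, City, ListDate, ListingID, OwnerID, Price} — all of the relation — so {City, Price} is a candidate key.
Any other superkey properly contains one of these, so there are no further candidate keys.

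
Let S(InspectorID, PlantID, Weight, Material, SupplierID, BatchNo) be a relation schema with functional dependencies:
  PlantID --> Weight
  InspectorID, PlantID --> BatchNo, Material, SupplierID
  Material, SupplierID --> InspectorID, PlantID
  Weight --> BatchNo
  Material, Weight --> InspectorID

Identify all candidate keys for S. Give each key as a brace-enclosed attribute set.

{InspectorID, PlantID}, {Material, PlantID}, {Material, SupplierID}

{InspectorID, PlantID}⁺ = {BatchNo, InspectorID, Material, PlantID, SupplierID, Weight}, which is every attribute, so {InspectorID, PlantID} is a candidate key.
{Material, PlantID}⁺ = {BatchNo, InspectorID, Material, PlantID, SupplierID, Weight}, which is every attribute, so {Material, PlantID} is a candidate key.
{Material, SupplierID}⁺ = {BatchNo, InspectorID, Material, PlantID, SupplierID, Weight}, which is every attribute, so {Material, SupplierID} is a candidate key.
These are minimal and exhaustive — every other superkey contains one of them.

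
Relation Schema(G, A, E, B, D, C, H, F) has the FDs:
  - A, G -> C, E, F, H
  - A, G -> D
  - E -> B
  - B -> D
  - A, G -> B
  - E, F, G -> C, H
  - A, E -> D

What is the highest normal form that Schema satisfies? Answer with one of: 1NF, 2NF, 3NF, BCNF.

2NF

Candidate key: {A, G}. Prime attributes: {A, G}.
E -> B: {E}⁺ = {B, D, E}, which is not all of the attributes, so the left side is not a superkey — BCNF is violated.
E -> B determines the non-prime attribute {B} from a non-superkey — 3NF is violated.
Checking every proper subset of each key, none determines a non-prime attribute — 2NF is satisfied.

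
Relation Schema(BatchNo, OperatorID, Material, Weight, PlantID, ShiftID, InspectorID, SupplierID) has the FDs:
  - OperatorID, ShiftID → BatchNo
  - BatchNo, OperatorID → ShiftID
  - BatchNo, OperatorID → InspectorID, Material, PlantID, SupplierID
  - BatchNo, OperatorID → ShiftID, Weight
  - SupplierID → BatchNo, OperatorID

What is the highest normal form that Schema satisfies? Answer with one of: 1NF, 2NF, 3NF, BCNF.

Candidate keys: {BatchNo, OperatorID}, {OperatorID, ShiftID}, {SupplierID}. Prime attributes: {BatchNo, OperatorID, ShiftID, SupplierID}.
Every FD has a superkey on the left, so the relation is in BCNF.

BCNF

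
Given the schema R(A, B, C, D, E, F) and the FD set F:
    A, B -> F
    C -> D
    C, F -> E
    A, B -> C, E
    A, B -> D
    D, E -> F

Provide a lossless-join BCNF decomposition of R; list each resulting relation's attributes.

Candidate key of the original relation: {A, B}.
In {A, B, C, D, E, F}, {C} is not a superkey ({C}⁺ restricted to this set is {C, D}), so split on C -> D into {C, D} and {A, B, C, E, F}.
{C, D} is in BCNF.
In {A, B, C, E, F}, {C, F} is not a superkey ({C, F}⁺ restricted to this set is {C, E, F}), so split on C, F -> E into {C, E, F} and {A, B, C, F}.
{C, E, F} is in BCNF.
{A, B, C, F} is in BCNF.

{A, B, C, F}; {C, D}; {C, E, F}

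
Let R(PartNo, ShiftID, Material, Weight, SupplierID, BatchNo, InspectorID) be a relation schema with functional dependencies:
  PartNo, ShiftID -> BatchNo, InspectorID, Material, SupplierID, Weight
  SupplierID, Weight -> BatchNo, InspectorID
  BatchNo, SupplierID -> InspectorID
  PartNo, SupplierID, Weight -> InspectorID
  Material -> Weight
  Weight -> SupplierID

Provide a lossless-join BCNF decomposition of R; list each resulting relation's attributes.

Candidate key of the original relation: {PartNo, ShiftID}.
Within {BatchNo, InspectorID, Material, PartNo, ShiftID, SupplierID, Weight}: {SupplierID, Weight}⁺ ∩ {BatchNo, InspectorID, Material, PartNo, ShiftID, SupplierID, Weight} = {BatchNo, InspectorID, SupplierID, Weight}, not the whole set, so SupplierID, Weight -> BatchNo, InspectorID violates BCNF; decompose into {BatchNo, InspectorID, SupplierID, Weight} and {Material, PartNo, ShiftID, SupplierID, Weight}.
Within {BatchNo, InspectorID, SupplierID, Weight}: {BatchNo, SupplierID}⁺ ∩ {BatchNo, InspectorID, SupplierID, Weight} = {BatchNo, InspectorID, SupplierID}, not the whole set, so BatchNo, SupplierID -> InspectorID violates BCNF; decompose into {BatchNo, InspectorID, SupplierID} and {BatchNo, SupplierID, Weight}.
{BatchNo, InspectorID, SupplierID} has no BCNF violation.
{BatchNo, SupplierID, Weight} has no BCNF violation.
Within {Material, PartNo, ShiftID, SupplierID, Weight}: {Material}⁺ ∩ {Material, PartNo, ShiftID, SupplierID, Weight} = {Material, SupplierID, Weight}, not the whole set, so Material -> SupplierID, Weight violates BCNF; decompose into {Material, SupplierID, Weight} and {Material, PartNo, ShiftID}.
Within {Material, SupplierID, Weight}: {Weight}⁺ ∩ {Material, SupplierID, Weight} = {SupplierID, Weight}, not the whole set, so Weight -> SupplierID violates BCNF; decompose into {SupplierID, Weight} and {Material, Weight}.
{SupplierID, Weight} has no BCNF violation.
{Material, Weight} has no BCNF violation.
{Material, PartNo, ShiftID} has no BCNF violation.

{BatchNo, InspectorID, SupplierID}; {BatchNo, SupplierID, Weight}; {Material, PartNo, ShiftID}; {Material, Weight}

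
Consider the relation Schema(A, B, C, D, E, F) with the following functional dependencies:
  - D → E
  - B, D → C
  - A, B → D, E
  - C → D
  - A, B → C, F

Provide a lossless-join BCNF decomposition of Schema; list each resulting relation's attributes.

Candidate key of the original relation: {A, B}.
Within {A, B, C, D, E, F}: {D}⁺ ∩ {A, B, C, D, E, F} = {D, E}, not the whole set, so D → E violates BCNF; decompose into {D, E} and {A, B, C, D, F}.
{D, E}: every determinant is a superkey — BCNF.
Within {A, B, C, D, F}: {B, D}⁺ ∩ {A, B, C, D, F} = {B, C, D}, not the whole set, so B, D → C violates BCNF; decompose into {B, C, D} and {A, B, D, F}.
Within {B, C, D}: {C}⁺ ∩ {B, C, D} = {C, D}, not the whole set, so C → D violates BCNF; decompose into {C, D} and {B, C}.
{C, D}: every determinant is a superkey — BCNF.
{B, C}: every determinant is a superkey — BCNF.
{A, B, D, F}: every determinant is a superkey — BCNF.

{A, B, D, F}; {B, C}; {C, D}; {D, E}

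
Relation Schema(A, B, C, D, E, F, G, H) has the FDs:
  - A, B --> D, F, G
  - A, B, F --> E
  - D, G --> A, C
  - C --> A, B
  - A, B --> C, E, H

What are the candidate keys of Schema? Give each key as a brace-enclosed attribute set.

{C} is a candidate key since {C}⁺ = {A, B, C, D, E, F, G, H} covers every attribute.
{A, B} is a candidate key since {A, B}⁺ = {A, B, C, D, E, F, G, H} covers every attribute.
{D, G} is a candidate key since {D, G}⁺ = {A, B, C, D, E, F, G, H} covers every attribute.
Any other superkey properly contains one of these, so there are no further candidate keys.

{A, B}, {C}, {D, G}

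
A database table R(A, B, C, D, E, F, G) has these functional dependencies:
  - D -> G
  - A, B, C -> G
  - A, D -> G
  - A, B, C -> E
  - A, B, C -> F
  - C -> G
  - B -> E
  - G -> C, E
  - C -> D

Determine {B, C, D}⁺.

Start with {B, C, D}.
D -> G applies; add {G} → now {B, C, D, G}.
B -> E applies; add {E} → now {B, C, D, E, G}.
No further FD applies.

{B, C, D, E, G}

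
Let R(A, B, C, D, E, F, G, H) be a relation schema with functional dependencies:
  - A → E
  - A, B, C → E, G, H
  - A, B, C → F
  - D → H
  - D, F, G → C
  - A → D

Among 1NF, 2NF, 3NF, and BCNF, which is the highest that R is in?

1NF

Candidate keys: {A, B, C}, {A, B, F, G}. Prime attributes: {A, B, C, F, G}.
A → E breaks BCNF: {A}⁺ = {A, D, E, H}, so {A} is not a superkey.
Because {E} is non-prime and the left side of A → E is not a superkey, the relation is not in 3NF.
Since {A} ⊂ {A, B, C} and {A}⁺ ⊇ {D, E, H} with {D, E, H} non-prime, there is a partial dependency; 2NF fails.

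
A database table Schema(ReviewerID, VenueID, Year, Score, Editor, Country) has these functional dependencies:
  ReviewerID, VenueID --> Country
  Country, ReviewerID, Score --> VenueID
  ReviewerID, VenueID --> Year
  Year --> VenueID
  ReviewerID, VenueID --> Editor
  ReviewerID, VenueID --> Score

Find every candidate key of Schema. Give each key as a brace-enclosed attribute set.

{Country, ReviewerID, Score}, {ReviewerID, VenueID}, {ReviewerID, Year}

Attributes never on any right-hand side: {ReviewerID} — every candidate key must contain it.
{ReviewerID, VenueID}⁺ = {Country, Editor, ReviewerID, Score, VenueID, Year}, which is every attribute, so {ReviewerID, VenueID} is a candidate key.
{ReviewerID, Year}⁺ = {Country, Editor, ReviewerID, Score, VenueID, Year}, which is every attribute, so {ReviewerID, Year} is a candidate key.
{Country, ReviewerID, Score}⁺ = {Country, Editor, ReviewerID, Score, VenueID, Year}, which is every attribute, so {Country, ReviewerID, Score} is a candidate key.
No proper subset of any of these is a key, and no other minimal superkey exists.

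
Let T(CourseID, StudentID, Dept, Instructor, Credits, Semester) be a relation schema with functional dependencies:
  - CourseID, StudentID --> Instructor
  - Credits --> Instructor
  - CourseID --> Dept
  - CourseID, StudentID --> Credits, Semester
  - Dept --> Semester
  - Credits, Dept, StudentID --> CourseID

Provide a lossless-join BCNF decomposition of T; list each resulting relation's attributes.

Candidate keys of the original relation: {CourseID, StudentID}, {Credits, Dept, StudentID}.
In {CourseID, Credits, Dept, Instructor, Semester, StudentID}, {Credits} is not a superkey ({Credits}⁺ restricted to this set is {Credits, Instructor}), so split on Credits --> Instructor into {Credits, Instructor} and {CourseID, Credits, Dept, Semester, StudentID}.
{Credits, Instructor}: every determinant is a superkey — BCNF.
In {CourseID, Credits, Dept, Semester, StudentID}, {CourseID} is not a superkey ({CourseID}⁺ restricted to this set is {CourseID, Dept, Semester}), so split on CourseID --> Dept, Semester into {CourseID, Dept, Semester} and {CourseID, Credits, StudentID}.
In {CourseID, Dept, Semester}, {Dept} is not a superkey ({Dept}⁺ restricted to this set is {Dept, Semester}), so split on Dept --> Semester into {Dept, Semester} and {CourseID, Dept}.
{Dept, Semester}: every determinant is a superkey — BCNF.
{CourseID, Dept}: every determinant is a superkey — BCNF.
{CourseID, Credits, StudentID}: every determinant is a superkey — BCNF.

{CourseID, Credits, StudentID}; {CourseID, Dept}; {Credits, Instructor}; {Dept, Semester}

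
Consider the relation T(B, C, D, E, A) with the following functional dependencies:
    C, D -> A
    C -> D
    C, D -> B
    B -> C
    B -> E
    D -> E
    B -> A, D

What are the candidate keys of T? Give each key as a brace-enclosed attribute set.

{B}, {C}

Closure of {B} is {A, B, C, D, E}, the whole schema; {B} is a candidate key.
Closure of {C} is {A, B, C, D, E}, the whole schema; {C} is a candidate key.
No proper subset of any of these is a key, and no other minimal superkey exists.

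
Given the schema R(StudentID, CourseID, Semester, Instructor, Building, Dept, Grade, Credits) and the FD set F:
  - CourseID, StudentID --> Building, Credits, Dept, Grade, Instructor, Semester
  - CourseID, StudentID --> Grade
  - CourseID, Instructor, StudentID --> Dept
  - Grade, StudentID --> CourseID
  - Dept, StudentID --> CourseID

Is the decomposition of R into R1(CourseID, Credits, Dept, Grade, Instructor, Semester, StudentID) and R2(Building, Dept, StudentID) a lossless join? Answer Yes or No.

Yes

Common attributes: {Dept, StudentID}; their closure is {Building, CourseID, Credits, Dept, Grade, Instructor, Semester, StudentID}.
R1 is contained in that closure, so R1 ∩ R2 --> R1 holds and the join is lossless.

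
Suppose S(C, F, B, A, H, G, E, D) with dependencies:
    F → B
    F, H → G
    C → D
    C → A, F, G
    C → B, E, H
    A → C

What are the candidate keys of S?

Closure of {A} is {A, B, C, D, E, F, G, H}, the whole schema; {A} is a candidate key.
Closure of {C} is {A, B, C, D, E, F, G, H}, the whole schema; {C} is a candidate key.
No proper subset of any of these is a key, and no other minimal superkey exists.

{A}, {C}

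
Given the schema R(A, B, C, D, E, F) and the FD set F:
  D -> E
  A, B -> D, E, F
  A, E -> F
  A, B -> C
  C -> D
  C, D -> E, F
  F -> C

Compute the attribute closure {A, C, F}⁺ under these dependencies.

{A, C, D, E, F}

Start with {A, C, F}.
C -> D applies; add {D} → now {A, C, D, F}.
C, D -> E, F applies; add {E} → now {A, C, D, E, F}.
No further FD applies.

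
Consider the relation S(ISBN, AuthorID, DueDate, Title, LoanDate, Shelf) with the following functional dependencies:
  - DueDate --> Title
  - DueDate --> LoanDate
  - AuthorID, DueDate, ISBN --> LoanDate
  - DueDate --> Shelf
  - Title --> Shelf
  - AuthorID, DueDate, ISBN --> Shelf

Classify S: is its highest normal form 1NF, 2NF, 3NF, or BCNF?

Candidate key: {AuthorID, DueDate, ISBN}. Prime attributes: {AuthorID, DueDate, ISBN}.
DueDate --> Title breaks BCNF: {DueDate}⁺ = {DueDate, LoanDate, Shelf, Title}, so {DueDate} is not a superkey.
DueDate --> Title has non-prime {Title} on the right and a non-superkey on the left, so 3NF fails.
Since {DueDate} ⊂ {AuthorID, DueDate, ISBN} and {DueDate}⁺ ⊇ {LoanDate, Shelf, Title} with {LoanDate, Shelf, Title} non-prime, there is a partial dependency; 2NF fails.

1NF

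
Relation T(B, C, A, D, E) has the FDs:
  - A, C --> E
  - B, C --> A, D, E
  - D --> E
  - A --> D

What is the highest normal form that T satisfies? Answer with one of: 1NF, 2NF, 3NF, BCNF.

Candidate key: {B, C}. Prime attributes: {B, C}.
For A, C --> E we have {A, C}⁺ = {A, C, D, E}; {A, C} is not a superkey, so BCNF fails.
Because {E} is non-prime and the left side of A, C --> E is not a superkey, the relation is not in 3NF.
Checking every proper subset of each key, none determines a non-prime attribute — 2NF is satisfied.

2NF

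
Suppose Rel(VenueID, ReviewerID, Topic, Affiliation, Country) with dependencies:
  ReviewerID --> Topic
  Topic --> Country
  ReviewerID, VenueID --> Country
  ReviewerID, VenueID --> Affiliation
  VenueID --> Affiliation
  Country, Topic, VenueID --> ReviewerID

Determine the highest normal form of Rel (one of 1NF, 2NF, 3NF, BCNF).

Candidate keys: {ReviewerID, VenueID}, {Topic, VenueID}. Prime attributes: {ReviewerID, Topic, VenueID}.
For ReviewerID --> Topic we have {ReviewerID}⁺ = {Country, ReviewerID, Topic}; {ReviewerID} is not a superkey, so BCNF fails.
Topic --> Country has non-prime {Country} on the right and a non-superkey on the left, so 3NF fails.
{ReviewerID} is a proper subset of the key {ReviewerID, VenueID}, and {ReviewerID}⁺ contains the non-prime attribute {Country} — a partial dependency, so 2NF is violated.

1NF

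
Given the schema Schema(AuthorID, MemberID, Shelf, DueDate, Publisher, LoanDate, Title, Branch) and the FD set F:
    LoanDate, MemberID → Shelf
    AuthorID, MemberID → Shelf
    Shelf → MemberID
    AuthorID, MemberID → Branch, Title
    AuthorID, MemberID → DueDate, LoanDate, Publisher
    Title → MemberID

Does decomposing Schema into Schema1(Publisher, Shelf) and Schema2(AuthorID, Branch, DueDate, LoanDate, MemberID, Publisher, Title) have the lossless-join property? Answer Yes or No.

No

Common attributes: {Publisher}; their closure is {Publisher}.
The closure covers neither Schema1 nor Schema2 entirely; the join is not lossless.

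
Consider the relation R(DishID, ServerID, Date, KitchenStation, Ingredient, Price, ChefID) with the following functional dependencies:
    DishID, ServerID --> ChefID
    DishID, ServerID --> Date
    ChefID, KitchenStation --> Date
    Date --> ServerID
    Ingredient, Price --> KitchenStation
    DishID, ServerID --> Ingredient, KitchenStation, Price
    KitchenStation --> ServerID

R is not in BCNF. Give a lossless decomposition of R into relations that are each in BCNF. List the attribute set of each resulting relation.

{ChefID, Date, KitchenStation}; {ChefID, DishID, Ingredient, Price}; {Date, ServerID}; {Ingredient, KitchenStation, Price}

Candidate keys of the original relation: {Date, DishID}, {DishID, Ingredient, Price}, {DishID, KitchenStation}, {DishID, ServerID}.
{ChefID, Date, DishID, Ingredient, KitchenStation, Price, ServerID}: {ChefID, KitchenStation} determines {ChefID, Date, KitchenStation, ServerID} here but is not a superkey — split on ChefID, KitchenStation --> Date, ServerID, giving {ChefID, Date, KitchenStation, ServerID} and {ChefID, DishID, Ingredient, KitchenStation, Price}.
{ChefID, Date, KitchenStation, ServerID}: {Date} determines {Date, ServerID} here but is not a superkey — split on Date --> ServerID, giving {Date, ServerID} and {ChefID, Date, KitchenStation}.
{Date, ServerID} has no BCNF violation.
{ChefID, Date, KitchenStation} has no BCNF violation.
{ChefID, DishID, Ingredient, KitchenStation, Price}: {Ingredient, Price} determines {Ingredient, KitchenStation, Price} here but is not a superkey — split on Ingredient, Price --> KitchenStation, giving {Ingredient, KitchenStation, Price} and {ChefID, DishID, Ingredient, Price}.
{Ingredient, KitchenStation, Price} has no BCNF violation.
{ChefID, DishID, Ingredient, Price} has no BCNF violation.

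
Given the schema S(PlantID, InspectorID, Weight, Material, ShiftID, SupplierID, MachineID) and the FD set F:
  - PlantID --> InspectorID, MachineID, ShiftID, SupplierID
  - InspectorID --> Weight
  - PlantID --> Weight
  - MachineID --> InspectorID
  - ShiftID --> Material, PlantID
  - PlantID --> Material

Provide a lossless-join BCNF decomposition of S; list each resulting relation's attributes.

Candidate keys of the original relation: {PlantID}, {ShiftID}.
Within {InspectorID, MachineID, Material, PlantID, ShiftID, SupplierID, Weight}: {InspectorID}⁺ ∩ {InspectorID, MachineID, Material, PlantID, ShiftID, SupplierID, Weight} = {InspectorID, Weight}, not the whole set, so InspectorID --> Weight violates BCNF; decompose into {InspectorID, Weight} and {InspectorID, MachineID, Material, PlantID, ShiftID, SupplierID}.
{InspectorID, Weight} has no BCNF violation.
Within {InspectorID, MachineID, Material, PlantID, ShiftID, SupplierID}: {MachineID}⁺ ∩ {InspectorID, MachineID, Material, PlantID, ShiftID, SupplierID} = {InspectorID, MachineID}, not the whole set, so MachineID --> InspectorID violates BCNF; decompose into {InspectorID, MachineID} and {MachineID, Material, PlantID, ShiftID, SupplierID}.
{InspectorID, MachineID} has no BCNF violation.
{MachineID, Material, PlantID, ShiftID, SupplierID} has no BCNF violation.

{InspectorID, MachineID}; {InspectorID, Weight}; {MachineID, Material, PlantID, ShiftID, SupplierID}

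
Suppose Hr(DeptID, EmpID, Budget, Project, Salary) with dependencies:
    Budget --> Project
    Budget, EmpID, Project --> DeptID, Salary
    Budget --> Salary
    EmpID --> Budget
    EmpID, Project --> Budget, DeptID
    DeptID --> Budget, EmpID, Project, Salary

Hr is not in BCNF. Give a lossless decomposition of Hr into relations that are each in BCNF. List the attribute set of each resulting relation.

Candidate keys of the original relation: {DeptID}, {EmpID}.
Within {Budget, DeptID, EmpID, Project, Salary}: {Budget}⁺ ∩ {Budget, DeptID, EmpID, Project, Salary} = {Budget, Project, Salary}, not the whole set, so Budget --> Project, Salary violates BCNF; decompose into {Budget, Project, Salary} and {Budget, DeptID, EmpID}.
{Budget, Project, Salary} is in BCNF.
{Budget, DeptID, EmpID} is in BCNF.

{Budget, DeptID, EmpID}; {Budget, Project, Salary}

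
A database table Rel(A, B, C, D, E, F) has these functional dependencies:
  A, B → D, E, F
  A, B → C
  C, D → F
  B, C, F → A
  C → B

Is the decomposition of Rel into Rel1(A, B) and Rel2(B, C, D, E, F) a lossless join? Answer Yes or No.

Rel1 ∩ Rel2 = {B}; its closure under F is {B}.
The closure covers neither Rel1 nor Rel2 entirely; the join is not lossless.

No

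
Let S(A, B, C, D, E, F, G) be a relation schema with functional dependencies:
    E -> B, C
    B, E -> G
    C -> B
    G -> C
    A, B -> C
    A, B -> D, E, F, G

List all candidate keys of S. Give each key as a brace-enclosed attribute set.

{A, B}, {A, C}, {A, E}, {A, G}

{A} never appears on the right of any FD, so every key must include it.
{A, B}⁺ = {A, B, C, D, E, F, G}, which is every attribute, so {A, B} is a candidate key.
{A, C}⁺ = {A, B, C, D, E, F, G}, which is every attribute, so {A, C} is a candidate key.
{A, E}⁺ = {A, B, C, D, E, F, G}, which is every attribute, so {A, E} is a candidate key.
{A, G}⁺ = {A, B, C, D, E, F, G}, which is every attribute, so {A, G} is a candidate key.
These are minimal and exhaustive — every other superkey contains one of them.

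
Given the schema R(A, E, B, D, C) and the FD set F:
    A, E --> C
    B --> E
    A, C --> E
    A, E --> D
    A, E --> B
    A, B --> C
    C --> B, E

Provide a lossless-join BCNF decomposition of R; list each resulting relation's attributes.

Candidate keys of the original relation: {A, B}, {A, C}, {A, E}.
In {A, B, C, D, E}, {B} is not a superkey ({B}⁺ restricted to this set is {B, E}), so split on B --> E into {B, E} and {A, B, C, D}.
{B, E} is in BCNF.
In {A, B, C, D}, {C} is not a superkey ({C}⁺ restricted to this set is {B, C}), so split on C --> B into {B, C} and {A, C, D}.
{B, C} is in BCNF.
{A, C, D} is in BCNF.

{A, C, D}; {B, C}; {B, E}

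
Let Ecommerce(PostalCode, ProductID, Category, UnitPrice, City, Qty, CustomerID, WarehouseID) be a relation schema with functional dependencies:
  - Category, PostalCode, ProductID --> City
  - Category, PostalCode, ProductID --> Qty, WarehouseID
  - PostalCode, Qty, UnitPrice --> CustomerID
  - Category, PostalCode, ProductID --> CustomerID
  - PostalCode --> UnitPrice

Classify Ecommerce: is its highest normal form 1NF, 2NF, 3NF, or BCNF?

1NF

Candidate key: {Category, PostalCode, ProductID}. Prime attributes: {Category, PostalCode, ProductID}.
PostalCode, Qty, UnitPrice --> CustomerID breaks BCNF: {PostalCode, Qty, UnitPrice}⁺ = {CustomerID, PostalCode, Qty, UnitPrice}, so {PostalCode, Qty, UnitPrice} is not a superkey.
PostalCode, Qty, UnitPrice --> CustomerID has non-prime {CustomerID} on the right and a non-superkey on the left, so 3NF fails.
Since {PostalCode} ⊂ {Category, PostalCode, ProductID} and {PostalCode}⁺ ⊇ {UnitPrice} with {UnitPrice} non-prime, there is a partial dependency; 2NF fails.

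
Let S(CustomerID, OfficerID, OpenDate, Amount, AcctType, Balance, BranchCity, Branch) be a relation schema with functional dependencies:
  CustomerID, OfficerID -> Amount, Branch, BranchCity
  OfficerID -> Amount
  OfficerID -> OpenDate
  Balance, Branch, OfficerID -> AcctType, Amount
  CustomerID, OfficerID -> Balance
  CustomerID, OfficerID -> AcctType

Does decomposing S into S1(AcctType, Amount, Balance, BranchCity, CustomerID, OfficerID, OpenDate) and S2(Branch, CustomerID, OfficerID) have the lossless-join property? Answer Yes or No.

Yes

The shared attributes are {CustomerID, OfficerID} and {CustomerID, OfficerID}⁺ = {AcctType, Amount, Balance, Branch, BranchCity, CustomerID, OfficerID, OpenDate}.
This includes all of S1, so the common attributes are a superkey of S1 — the join is lossless.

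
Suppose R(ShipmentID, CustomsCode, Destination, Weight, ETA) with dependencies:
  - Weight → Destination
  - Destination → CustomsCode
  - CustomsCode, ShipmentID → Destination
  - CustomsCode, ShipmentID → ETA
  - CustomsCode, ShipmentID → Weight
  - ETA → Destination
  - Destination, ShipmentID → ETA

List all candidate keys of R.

No FD produces {ShipmentID}, so it must be in every candidate key.
{CustomsCode, ShipmentID} is a candidate key since {CustomsCode, ShipmentID}⁺ = {CustomsCode, Destination, ETA, ShipmentID, Weight} covers every attribute.
{Destination, ShipmentID} is a candidate key since {Destination, ShipmentID}⁺ = {CustomsCode, Destination, ETA, ShipmentID, Weight} covers every attribute.
{ETA, ShipmentID} is a candidate key since {ETA, ShipmentID}⁺ = {CustomsCode, Destination, ETA, ShipmentID, Weight} covers every attribute.
{ShipmentID, Weight} is a candidate key since {ShipmentID, Weight}⁺ = {CustomsCode, Destination, ETA, ShipmentID, Weight} covers every attribute.
These are minimal and exhaustive — every other superkey contains one of them.

{CustomsCode, ShipmentID}, {Destination, ShipmentID}, {ETA, ShipmentID}, {ShipmentID, Weight}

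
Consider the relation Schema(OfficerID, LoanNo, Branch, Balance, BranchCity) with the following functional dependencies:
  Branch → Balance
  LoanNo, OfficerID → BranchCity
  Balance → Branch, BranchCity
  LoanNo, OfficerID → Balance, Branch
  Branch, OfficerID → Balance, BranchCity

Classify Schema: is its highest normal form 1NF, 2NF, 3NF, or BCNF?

2NF

Candidate key: {LoanNo, OfficerID}. Prime attributes: {LoanNo, OfficerID}.
For Branch → Balance we have {Branch}⁺ = {Balance, Branch, BranchCity}; {Branch} is not a superkey, so BCNF fails.
Because {Balance} is non-prime and the left side of Branch → Balance is not a superkey, the relation is not in 3NF.
No proper subset of a key has a non-prime attribute in its closure, so there is no partial dependency; 2NF holds.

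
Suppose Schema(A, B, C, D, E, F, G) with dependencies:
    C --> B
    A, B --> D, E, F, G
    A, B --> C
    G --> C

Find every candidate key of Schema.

{A} never appears on the right of any FD, so every key must include it.
{A, B}⁺ = {A, B, C, D, E, F, G} — all of the relation — so {A, B} is a candidate key.
{A, C}⁺ = {A, B, C, D, E, F, G} — all of the relation — so {A, C} is a candidate key.
{A, G}⁺ = {A, B, C, D, E, F, G} — all of the relation — so {A, G} is a candidate key.
Any other superkey properly contains one of these, so there are no further candidate keys.

{A, B}, {A, C}, {A, G}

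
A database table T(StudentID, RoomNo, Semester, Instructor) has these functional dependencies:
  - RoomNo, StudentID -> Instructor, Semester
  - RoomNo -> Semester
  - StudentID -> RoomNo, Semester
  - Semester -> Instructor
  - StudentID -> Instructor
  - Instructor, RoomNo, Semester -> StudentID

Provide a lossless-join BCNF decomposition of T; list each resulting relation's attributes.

Candidate keys of the original relation: {RoomNo}, {StudentID}.
In {Instructor, RoomNo, Semester, StudentID}, {Semester} is not a superkey ({Semester}⁺ restricted to this set is {Instructor, Semester}), so split on Semester -> Instructor into {Instructor, Semester} and {RoomNo, Semester, StudentID}.
{Instructor, Semester} has no BCNF violation.
{RoomNo, Semester, StudentID} has no BCNF violation.

{Instructor, Semester}; {RoomNo, Semester, StudentID}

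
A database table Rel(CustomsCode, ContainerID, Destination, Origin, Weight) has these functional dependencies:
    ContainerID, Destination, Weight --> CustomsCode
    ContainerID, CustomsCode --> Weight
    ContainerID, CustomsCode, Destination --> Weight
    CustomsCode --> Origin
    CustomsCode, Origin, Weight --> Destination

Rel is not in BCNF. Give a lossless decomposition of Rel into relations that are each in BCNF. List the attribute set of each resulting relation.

Candidate keys of the original relation: {ContainerID, CustomsCode}, {ContainerID, Destination, Weight}.
In {ContainerID, CustomsCode, Destination, Origin, Weight}, {CustomsCode} is not a superkey ({CustomsCode}⁺ restricted to this set is {CustomsCode, Origin}), so split on CustomsCode --> Origin into {CustomsCode, Origin} and {ContainerID, CustomsCode, Destination, Weight}.
{CustomsCode, Origin} has no BCNF violation.
In {ContainerID, CustomsCode, Destination, Weight}, {CustomsCode, Weight} is not a superkey ({CustomsCode, Weight}⁺ restricted to this set is {CustomsCode, Destination, Weight}), so split on CustomsCode, Weight --> Destination into {CustomsCode, Destination, Weight} and {ContainerID, CustomsCode, Weight}.
{CustomsCode, Destination, Weight} has no BCNF violation.
{ContainerID, CustomsCode, Weight} has no BCNF violation.

{ContainerID, CustomsCode, Weight}; {CustomsCode, Destination, Weight}; {CustomsCode, Origin}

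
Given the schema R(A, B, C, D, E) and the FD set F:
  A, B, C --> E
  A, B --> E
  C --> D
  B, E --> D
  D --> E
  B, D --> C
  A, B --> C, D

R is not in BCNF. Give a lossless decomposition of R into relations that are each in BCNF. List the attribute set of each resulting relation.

Candidate key of the original relation: {A, B}.
{A, B, C, D, E}: {C} determines {C, D, E} here but is not a superkey — split on C --> D, E, giving {C, D, E} and {A, B, C}.
{C, D, E}: {D} determines {D, E} here but is not a superkey — split on D --> E, giving {D, E} and {C, D}.
{D, E} has no BCNF violation.
{C, D} has no BCNF violation.
{A, B, C} has no BCNF violation.

{A, B, C}; {C, D}; {D, E}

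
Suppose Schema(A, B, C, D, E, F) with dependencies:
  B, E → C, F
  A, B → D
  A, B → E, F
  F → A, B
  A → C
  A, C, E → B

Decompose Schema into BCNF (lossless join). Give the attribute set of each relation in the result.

{A, B, D, E, F}; {A, C}

Candidate keys of the original relation: {A, B}, {A, E}, {B, E}, {F}.
Within {A, B, C, D, E, F}: {A}⁺ ∩ {A, B, C, D, E, F} = {A, C}, not the whole set, so A → C violates BCNF; decompose into {A, C} and {A, B, D, E, F}.
{A, C} has no BCNF violation.
{A, B, D, E, F} has no BCNF violation.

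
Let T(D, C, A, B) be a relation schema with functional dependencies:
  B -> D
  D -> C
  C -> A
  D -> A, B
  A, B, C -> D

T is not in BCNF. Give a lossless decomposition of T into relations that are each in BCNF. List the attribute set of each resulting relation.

Candidate keys of the original relation: {B}, {D}.
In {A, B, C, D}, {C} is not a superkey ({C}⁺ restricted to this set is {A, C}), so split on C -> A into {A, C} and {B, C, D}.
{A, C}: every determinant is a superkey — BCNF.
{B, C, D}: every determinant is a superkey — BCNF.

{A, C}; {B, C, D}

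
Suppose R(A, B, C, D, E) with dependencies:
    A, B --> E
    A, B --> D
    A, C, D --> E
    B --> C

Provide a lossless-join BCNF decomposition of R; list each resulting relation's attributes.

Candidate key of the original relation: {A, B}.
{A, B, C, D, E}: {A, C, D} determines {A, C, D, E} here but is not a superkey — split on A, C, D --> E, giving {A, C, D, E} and {A, B, C, D}.
{A, C, D, E}: every determinant is a superkey — BCNF.
{A, B, C, D}: {B} determines {B, C} here but is not a superkey — split on B --> C, giving {B, C} and {A, B, D}.
{B, C}: every determinant is a superkey — BCNF.
{A, B, D}: every determinant is a superkey — BCNF.

{A, B, D}; {A, C, D, E}; {B, C}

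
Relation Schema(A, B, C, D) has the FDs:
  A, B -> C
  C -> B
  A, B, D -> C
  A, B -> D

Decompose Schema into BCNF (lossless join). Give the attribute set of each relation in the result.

Candidate keys of the original relation: {A, B}, {A, C}.
In {A, B, C, D}, {C} is not a superkey ({C}⁺ restricted to this set is {B, C}), so split on C -> B into {B, C} and {A, C, D}.
{B, C}: every determinant is a superkey — BCNF.
{A, C, D}: every determinant is a superkey — BCNF.

{A, C, D}; {B, C}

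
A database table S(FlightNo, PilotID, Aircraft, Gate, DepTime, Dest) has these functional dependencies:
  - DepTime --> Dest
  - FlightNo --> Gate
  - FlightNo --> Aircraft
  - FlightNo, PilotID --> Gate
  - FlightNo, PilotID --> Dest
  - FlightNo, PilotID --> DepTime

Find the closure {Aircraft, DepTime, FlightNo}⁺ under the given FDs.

{Aircraft, DepTime, Dest, FlightNo, Gate}

Start with {Aircraft, DepTime, FlightNo}.
DepTime --> Dest applies; add {Dest} → now {Aircraft, DepTime, Dest, FlightNo}.
FlightNo --> Gate applies; add {Gate} → now {Aircraft, DepTime, Dest, FlightNo, Gate}.
No further FD applies.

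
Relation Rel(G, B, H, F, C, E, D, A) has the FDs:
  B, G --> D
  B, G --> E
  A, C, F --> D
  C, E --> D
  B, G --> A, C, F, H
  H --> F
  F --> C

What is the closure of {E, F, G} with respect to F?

Start with {E, F, G}.
F --> C applies; add {C} → now {C, E, F, G}.
C, E --> D applies; add {D} → now {C, D, E, F, G}.
No further FD applies.

{C, D, E, F, G}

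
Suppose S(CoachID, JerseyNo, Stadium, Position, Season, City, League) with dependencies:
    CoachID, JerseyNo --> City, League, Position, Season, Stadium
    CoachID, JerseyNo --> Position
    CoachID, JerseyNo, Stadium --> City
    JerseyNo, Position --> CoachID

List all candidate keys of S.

{CoachID, JerseyNo}, {JerseyNo, Position}

No FD produces {JerseyNo}, so it must be in every candidate key.
{CoachID, JerseyNo}⁺ = {City, CoachID, JerseyNo, League, Position, Season, Stadium} — all of the relation — so {CoachID, JerseyNo} is a candidate key.
{JerseyNo, Position}⁺ = {City, CoachID, JerseyNo, League, Position, Season, Stadium} — all of the relation — so {JerseyNo, Position} is a candidate key.
Any other superkey properly contains one of these, so there are no further candidate keys.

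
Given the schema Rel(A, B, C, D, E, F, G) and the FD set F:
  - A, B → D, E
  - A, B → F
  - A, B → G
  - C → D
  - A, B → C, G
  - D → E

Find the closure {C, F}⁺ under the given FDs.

Start with {C, F}.
C → D applies; add {D} → now {C, D, F}.
D → E applies; add {E} → now {C, D, E, F}.
No further FD applies.

{C, D, E, F}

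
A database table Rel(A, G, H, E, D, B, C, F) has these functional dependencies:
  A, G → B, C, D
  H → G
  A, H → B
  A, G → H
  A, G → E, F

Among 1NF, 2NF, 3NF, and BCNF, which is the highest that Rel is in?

Candidate keys: {A, G}, {A, H}. Prime attributes: {A, G, H}.
For H → G we have {H}⁺ = {G, H}; {H} is not a superkey, so BCNF fails.
But every attribute on its right side ({G}) is prime, and the same holds for every other non-superkey FD, so 3NF still holds.

3NF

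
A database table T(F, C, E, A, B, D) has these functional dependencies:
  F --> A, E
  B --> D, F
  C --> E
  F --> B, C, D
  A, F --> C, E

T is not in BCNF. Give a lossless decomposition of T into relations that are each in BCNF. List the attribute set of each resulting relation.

Candidate keys of the original relation: {B}, {F}.
{A, B, C, D, E, F}: {C} determines {C, E} here but is not a superkey — split on C --> E, giving {C, E} and {A, B, C, D, F}.
{C, E}: every determinant is a superkey — BCNF.
{A, B, C, D, F}: every determinant is a superkey — BCNF.

{A, B, C, D, F}; {C, E}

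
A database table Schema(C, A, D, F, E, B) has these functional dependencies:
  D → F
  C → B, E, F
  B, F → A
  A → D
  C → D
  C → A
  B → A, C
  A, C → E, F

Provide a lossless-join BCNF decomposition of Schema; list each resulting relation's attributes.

Candidate keys of the original relation: {B}, {C}.
In {A, B, C, D, E, F}, {D} is not a superkey ({D}⁺ restricted to this set is {D, F}), so split on D → F into {D, F} and {A, B, C, D, E}.
{D, F} is in BCNF.
In {A, B, C, D, E}, {A} is not a superkey ({A}⁺ restricted to this set is {A, D}), so split on A → D into {A, D} and {A, B, C, E}.
{A, D} is in BCNF.
{A, B, C, E} is in BCNF.

{A, B, C, E}; {A, D}; {D, F}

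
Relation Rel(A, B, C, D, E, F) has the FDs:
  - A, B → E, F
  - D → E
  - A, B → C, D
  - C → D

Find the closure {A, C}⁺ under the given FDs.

{A, C, D, E}

Start with {A, C}.
C → D applies; add {D} → now {A, C, D}.
D → E applies; add {E} → now {A, C, D, E}.
No further FD applies.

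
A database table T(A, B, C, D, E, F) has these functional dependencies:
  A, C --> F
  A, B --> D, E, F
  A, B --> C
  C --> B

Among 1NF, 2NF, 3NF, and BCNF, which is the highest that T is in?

Candidate keys: {A, B}, {A, C}. Prime attributes: {A, B, C}.
C --> B: {C}⁺ = {B, C}, which is not all of the attributes, so the left side is not a superkey — BCNF is violated.
But every attribute on its right side ({B}) is prime, and the same holds for every other non-superkey FD, so 3NF still holds.

3NF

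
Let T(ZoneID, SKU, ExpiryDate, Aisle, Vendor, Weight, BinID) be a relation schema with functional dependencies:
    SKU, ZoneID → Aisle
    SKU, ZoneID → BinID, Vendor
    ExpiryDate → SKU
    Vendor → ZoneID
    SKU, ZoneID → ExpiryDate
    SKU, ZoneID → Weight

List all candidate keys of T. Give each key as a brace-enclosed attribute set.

{ExpiryDate, Vendor}⁺ = {Aisle, BinID, ExpiryDate, SKU, Vendor, Weight, ZoneID} — all of the relation — so {ExpiryDate, Vendor} is a candidate key.
{ExpiryDate, ZoneID}⁺ = {Aisle, BinID, ExpiryDate, SKU, Vendor, Weight, ZoneID} — all of the relation — so {ExpiryDate, ZoneID} is a candidate key.
{SKU, Vendor}⁺ = {Aisle, BinID, ExpiryDate, SKU, Vendor, Weight, ZoneID} — all of the relation — so {SKU, Vendor} is a candidate key.
{SKU, ZoneID}⁺ = {Aisle, BinID, ExpiryDate, SKU, Vendor, Weight, ZoneID} — all of the relation — so {SKU, ZoneID} is a candidate key.
Any other superkey properly contains one of these, so there are no further candidate keys.

{ExpiryDate, Vendor}, {ExpiryDate, ZoneID}, {SKU, Vendor}, {SKU, ZoneID}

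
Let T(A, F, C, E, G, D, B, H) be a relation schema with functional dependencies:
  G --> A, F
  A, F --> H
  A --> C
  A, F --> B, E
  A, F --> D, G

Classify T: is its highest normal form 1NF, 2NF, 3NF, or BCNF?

1NF

Candidate keys: {A, F}, {G}. Prime attributes: {A, F, G}.
A --> C: {A}⁺ = {A, C}, which is not all of the attributes, so the left side is not a superkey — BCNF is violated.
Because {C} is non-prime and the left side of A --> C is not a superkey, the relation is not in 3NF.
{A} is a proper subset of the key {A, F}, and {A}⁺ contains the non-prime attribute {C} — a partial dependency, so 2NF is violated.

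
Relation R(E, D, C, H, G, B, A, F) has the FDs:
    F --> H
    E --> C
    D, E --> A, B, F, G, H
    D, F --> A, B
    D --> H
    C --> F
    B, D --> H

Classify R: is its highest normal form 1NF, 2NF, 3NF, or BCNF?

1NF

Candidate key: {D, E}. Prime attributes: {D, E}.
For F --> H we have {F}⁺ = {F, H}; {F} is not a superkey, so BCNF fails.
Because {H} is non-prime and the left side of F --> H is not a superkey, the relation is not in 3NF.
{D} is a proper subset of the key {D, E}, and {D}⁺ contains the non-prime attribute {H} — a partial dependency, so 2NF is violated.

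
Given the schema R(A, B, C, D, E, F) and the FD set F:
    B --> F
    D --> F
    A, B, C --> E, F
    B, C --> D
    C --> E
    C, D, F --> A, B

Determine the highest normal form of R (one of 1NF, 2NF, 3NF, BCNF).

1NF

Candidate keys: {B, C}, {C, D}. Prime attributes: {B, C, D}.
B --> F breaks BCNF: {B}⁺ = {B, F}, so {B} is not a superkey.
B --> F determines the non-prime attribute {F} from a non-superkey — 3NF is violated.
The proper key subset {B} of {B, C} determines non-prime {F}, so the relation is not even in 2NF.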